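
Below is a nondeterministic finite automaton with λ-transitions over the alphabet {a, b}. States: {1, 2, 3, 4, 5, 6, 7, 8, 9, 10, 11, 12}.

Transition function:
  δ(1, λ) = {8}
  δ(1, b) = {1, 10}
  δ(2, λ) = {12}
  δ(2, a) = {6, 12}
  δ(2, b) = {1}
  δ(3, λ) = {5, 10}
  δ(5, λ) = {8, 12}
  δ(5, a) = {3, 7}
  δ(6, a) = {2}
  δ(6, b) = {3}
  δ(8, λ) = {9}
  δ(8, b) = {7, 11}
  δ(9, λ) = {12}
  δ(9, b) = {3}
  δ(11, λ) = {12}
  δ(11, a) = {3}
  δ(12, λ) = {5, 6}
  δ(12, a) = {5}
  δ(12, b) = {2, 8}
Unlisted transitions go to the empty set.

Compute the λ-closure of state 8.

{5, 6, 8, 9, 12}

Start with {8}.
From 8 via λ: add 9.
From 9 via λ: add 12.
From 12 via λ: add 5, 6.
No new states can be added; the closed set is {5, 6, 8, 9, 12}.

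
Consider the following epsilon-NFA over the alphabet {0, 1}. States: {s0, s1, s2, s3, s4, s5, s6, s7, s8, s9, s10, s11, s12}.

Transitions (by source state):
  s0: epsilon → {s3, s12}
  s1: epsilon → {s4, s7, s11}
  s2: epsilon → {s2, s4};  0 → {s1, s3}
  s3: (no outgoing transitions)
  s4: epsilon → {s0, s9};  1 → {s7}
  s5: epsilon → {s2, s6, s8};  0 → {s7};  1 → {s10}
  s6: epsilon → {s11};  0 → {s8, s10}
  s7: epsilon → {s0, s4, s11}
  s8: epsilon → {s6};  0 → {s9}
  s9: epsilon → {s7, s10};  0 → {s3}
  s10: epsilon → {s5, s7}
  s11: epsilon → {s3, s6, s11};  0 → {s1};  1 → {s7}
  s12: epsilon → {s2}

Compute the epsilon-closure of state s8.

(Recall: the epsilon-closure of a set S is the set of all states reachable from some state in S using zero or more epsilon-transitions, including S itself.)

Start with {s8}.
From s8 via epsilon: add s6.
From s6 via epsilon: add s11.
From s11 via epsilon: add s3.
No new states can be added; the closed set is {s3, s6, s8, s11}.

{s3, s6, s8, s11}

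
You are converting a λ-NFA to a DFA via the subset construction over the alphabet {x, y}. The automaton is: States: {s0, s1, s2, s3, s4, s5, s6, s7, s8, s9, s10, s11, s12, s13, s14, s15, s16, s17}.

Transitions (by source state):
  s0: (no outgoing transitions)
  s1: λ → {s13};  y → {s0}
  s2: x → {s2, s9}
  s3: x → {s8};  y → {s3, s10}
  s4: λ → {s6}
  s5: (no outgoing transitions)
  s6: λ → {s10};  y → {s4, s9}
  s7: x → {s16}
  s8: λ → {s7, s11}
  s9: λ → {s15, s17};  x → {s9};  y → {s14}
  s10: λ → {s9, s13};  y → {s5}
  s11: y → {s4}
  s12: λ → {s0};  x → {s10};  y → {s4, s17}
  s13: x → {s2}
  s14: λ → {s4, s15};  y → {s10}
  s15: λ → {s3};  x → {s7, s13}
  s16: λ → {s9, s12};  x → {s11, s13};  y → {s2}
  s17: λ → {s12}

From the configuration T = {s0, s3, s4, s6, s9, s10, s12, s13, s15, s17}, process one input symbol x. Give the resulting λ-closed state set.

s3 on x → {s8}.
s9 on x → {s9}.
s12 on x → {s10}.
s13 on x → {s2}.
s15 on x → {s7, s13}.
No x-transition from s0, s4, s6, s10, s17.
Union after reading x: {s2, s7, s8, s9, s10, s13}.
Now take the λ-closure:
From s8 via λ: add s11.
From s9 via λ: add s15, s17.
From s15 via λ: add s3.
From s17 via λ: add s12.
From s12 via λ: add s0.
No new states can be added; the closed set is {s0, s2, s3, s7, s8, s9, s10, s11, s12, s13, s15, s17}.

{s0, s2, s3, s7, s8, s9, s10, s11, s12, s13, s15, s17}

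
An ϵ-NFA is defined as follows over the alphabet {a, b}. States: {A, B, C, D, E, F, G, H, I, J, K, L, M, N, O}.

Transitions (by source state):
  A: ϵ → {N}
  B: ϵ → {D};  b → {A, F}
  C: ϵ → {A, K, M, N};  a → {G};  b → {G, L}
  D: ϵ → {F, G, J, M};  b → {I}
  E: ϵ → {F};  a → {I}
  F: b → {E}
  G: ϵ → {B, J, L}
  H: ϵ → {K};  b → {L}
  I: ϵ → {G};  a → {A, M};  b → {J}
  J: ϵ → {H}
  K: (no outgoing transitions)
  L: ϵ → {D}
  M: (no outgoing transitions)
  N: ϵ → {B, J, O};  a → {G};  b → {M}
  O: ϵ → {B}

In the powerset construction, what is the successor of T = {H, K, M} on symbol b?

{B, D, F, G, H, J, K, L, M}

H on b → {L}.
No b-transition from K, M.
Union after reading b: {L}.
Now take the ϵ-closure:
From L via ϵ: add D.
From D via ϵ: add F, G, J, M.
From G via ϵ: add B.
From J via ϵ: add H.
From H via ϵ: add K.
No new states can be added; the closed set is {B, D, F, G, H, J, K, L, M}.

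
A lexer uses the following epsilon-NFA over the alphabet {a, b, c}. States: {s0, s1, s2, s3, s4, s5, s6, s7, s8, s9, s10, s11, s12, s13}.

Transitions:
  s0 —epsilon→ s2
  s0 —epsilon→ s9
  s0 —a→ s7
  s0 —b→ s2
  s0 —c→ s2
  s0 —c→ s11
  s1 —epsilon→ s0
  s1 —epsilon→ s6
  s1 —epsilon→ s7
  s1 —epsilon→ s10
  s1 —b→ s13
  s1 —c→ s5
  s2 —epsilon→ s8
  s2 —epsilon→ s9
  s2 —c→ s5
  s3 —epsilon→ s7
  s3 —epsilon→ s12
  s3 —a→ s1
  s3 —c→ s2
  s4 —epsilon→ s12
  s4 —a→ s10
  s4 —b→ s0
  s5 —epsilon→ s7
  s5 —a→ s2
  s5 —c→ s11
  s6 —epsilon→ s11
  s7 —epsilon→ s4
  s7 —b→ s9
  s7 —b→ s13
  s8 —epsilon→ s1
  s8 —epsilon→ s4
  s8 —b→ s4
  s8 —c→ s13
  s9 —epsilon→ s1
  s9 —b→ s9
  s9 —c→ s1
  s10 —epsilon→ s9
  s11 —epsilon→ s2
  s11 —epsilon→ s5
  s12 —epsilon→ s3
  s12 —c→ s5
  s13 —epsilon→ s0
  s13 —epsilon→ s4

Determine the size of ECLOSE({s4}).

Start with {s4}.
From s4 via epsilon: add s12.
From s12 via epsilon: add s3.
From s3 via epsilon: add s7.
epsilon-closure = {s3, s4, s7, s12}, which has 4 states.

4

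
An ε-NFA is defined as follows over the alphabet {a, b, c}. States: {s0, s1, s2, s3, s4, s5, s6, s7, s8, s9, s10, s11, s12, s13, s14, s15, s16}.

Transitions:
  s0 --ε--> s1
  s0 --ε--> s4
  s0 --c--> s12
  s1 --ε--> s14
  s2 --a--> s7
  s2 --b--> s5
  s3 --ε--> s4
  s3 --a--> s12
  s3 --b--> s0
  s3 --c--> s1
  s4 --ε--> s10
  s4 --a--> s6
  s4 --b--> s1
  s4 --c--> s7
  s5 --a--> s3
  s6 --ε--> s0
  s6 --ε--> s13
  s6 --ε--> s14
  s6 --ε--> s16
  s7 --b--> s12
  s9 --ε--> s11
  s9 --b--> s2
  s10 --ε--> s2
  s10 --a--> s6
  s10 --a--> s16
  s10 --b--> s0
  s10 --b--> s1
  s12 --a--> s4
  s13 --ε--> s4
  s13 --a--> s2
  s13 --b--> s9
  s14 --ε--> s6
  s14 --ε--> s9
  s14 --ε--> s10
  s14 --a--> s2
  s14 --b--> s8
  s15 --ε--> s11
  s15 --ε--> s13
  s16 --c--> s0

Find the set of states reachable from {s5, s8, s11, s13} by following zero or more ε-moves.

{s2, s4, s5, s8, s10, s11, s13}

Start with {s5, s8, s11, s13}.
From s13 via ε: add s4.
From s4 via ε: add s10.
From s10 via ε: add s2.
No new states can be added; the closed set is {s2, s4, s5, s8, s10, s11, s13}.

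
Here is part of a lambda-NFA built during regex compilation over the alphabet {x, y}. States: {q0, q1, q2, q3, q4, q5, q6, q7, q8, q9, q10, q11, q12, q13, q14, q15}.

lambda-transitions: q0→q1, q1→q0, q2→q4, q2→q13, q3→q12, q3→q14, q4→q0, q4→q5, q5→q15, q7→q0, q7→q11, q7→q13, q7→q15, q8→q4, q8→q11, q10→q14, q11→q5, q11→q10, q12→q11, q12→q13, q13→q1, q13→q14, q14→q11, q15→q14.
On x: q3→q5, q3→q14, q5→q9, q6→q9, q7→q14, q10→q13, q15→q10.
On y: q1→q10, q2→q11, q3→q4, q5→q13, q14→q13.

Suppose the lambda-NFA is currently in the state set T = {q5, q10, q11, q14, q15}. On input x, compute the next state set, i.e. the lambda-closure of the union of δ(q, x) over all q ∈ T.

{q0, q1, q5, q9, q10, q11, q13, q14, q15}

q5 on x → {q9}.
q10 on x → {q13}.
q15 on x → {q10}.
No x-transition from q11, q14.
Union after reading x: {q9, q10, q13}.
Now take the lambda-closure:
From q10 via lambda: add q14.
From q13 via lambda: add q1.
From q1 via lambda: add q0.
From q14 via lambda: add q11.
From q11 via lambda: add q5.
From q5 via lambda: add q15.
No new states can be added; the closed set is {q0, q1, q5, q9, q10, q11, q13, q14, q15}.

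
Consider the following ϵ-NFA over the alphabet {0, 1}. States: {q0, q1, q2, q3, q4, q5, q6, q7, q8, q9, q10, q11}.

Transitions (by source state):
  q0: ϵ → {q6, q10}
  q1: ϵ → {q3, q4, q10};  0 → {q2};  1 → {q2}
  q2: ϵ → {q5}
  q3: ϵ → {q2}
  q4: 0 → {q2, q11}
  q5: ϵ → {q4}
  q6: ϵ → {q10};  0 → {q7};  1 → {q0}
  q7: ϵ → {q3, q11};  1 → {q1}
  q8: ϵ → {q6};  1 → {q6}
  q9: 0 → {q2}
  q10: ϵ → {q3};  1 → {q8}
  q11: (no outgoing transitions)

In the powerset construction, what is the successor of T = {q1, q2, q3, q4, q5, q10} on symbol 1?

q1 on 1 → {q2}.
q10 on 1 → {q8}.
No 1-transition from q2, q3, q4, q5.
Union after reading 1: {q2, q8}.
Now take the ϵ-closure:
From q2 via ϵ: add q5.
From q8 via ϵ: add q6.
From q5 via ϵ: add q4.
From q6 via ϵ: add q10.
From q10 via ϵ: add q3.
No new states can be added; the closed set is {q2, q3, q4, q5, q6, q8, q10}.

{q2, q3, q4, q5, q6, q8, q10}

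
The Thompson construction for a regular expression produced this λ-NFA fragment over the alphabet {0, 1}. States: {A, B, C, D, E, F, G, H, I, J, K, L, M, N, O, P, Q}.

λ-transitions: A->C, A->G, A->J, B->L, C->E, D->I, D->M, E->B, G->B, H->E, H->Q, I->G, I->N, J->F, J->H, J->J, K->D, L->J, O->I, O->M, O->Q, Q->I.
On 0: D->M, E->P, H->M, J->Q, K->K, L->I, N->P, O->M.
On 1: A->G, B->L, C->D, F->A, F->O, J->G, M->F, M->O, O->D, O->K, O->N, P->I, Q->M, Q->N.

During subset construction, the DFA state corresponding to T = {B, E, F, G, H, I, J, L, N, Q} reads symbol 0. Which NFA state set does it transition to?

E on 0 → {P}.
H on 0 → {M}.
J on 0 → {Q}.
L on 0 → {I}.
N on 0 → {P}.
No 0-transition from B, F, G, I, Q.
Union after reading 0: {I, M, P, Q}.
Now take the λ-closure:
From I via λ: add G, N.
From G via λ: add B.
From B via λ: add L.
From L via λ: add J.
From J via λ: add F, H.
From H via λ: add E.
No new states can be added; the closed set is {B, E, F, G, H, I, J, L, M, N, P, Q}.

{B, E, F, G, H, I, J, L, M, N, P, Q}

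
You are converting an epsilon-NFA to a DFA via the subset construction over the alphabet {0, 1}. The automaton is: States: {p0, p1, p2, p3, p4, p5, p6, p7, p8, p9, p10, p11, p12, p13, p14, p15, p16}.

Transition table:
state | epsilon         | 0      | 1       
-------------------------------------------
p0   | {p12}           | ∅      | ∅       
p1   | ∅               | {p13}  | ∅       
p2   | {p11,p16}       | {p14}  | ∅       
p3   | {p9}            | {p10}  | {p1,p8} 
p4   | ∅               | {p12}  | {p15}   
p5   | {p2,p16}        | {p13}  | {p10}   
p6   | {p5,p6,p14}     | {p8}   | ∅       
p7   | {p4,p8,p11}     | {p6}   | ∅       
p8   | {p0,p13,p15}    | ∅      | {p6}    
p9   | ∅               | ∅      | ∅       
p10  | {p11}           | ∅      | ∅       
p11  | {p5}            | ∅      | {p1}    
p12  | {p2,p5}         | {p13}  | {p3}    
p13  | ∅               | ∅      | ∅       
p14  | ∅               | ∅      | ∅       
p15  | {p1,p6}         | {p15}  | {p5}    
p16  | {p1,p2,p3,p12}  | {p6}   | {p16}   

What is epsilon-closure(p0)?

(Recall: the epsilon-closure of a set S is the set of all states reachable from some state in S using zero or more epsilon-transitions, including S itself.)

Start with {p0}.
From p0 via epsilon: add p12.
From p12 via epsilon: add p2, p5.
From p2 via epsilon: add p11, p16.
From p16 via epsilon: add p1, p3.
From p3 via epsilon: add p9.
No new states can be added; the closed set is {p0, p1, p2, p3, p5, p9, p11, p12, p16}.

{p0, p1, p2, p3, p5, p9, p11, p12, p16}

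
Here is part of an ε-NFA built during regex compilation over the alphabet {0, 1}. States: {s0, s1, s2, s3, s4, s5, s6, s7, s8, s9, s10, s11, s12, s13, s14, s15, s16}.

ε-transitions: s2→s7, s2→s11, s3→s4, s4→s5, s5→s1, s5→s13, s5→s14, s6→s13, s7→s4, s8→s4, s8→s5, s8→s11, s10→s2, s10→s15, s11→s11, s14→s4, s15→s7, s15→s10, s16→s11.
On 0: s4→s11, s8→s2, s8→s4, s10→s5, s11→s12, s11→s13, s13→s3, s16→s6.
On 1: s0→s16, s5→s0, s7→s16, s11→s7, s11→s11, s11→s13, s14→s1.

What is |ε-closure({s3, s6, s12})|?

8

Start with {s3, s6, s12}.
From s3 via ε: add s4.
From s6 via ε: add s13.
From s4 via ε: add s5.
From s5 via ε: add s1, s14.
ε-closure = {s1, s3, s4, s5, s6, s12, s13, s14}, which has 8 states.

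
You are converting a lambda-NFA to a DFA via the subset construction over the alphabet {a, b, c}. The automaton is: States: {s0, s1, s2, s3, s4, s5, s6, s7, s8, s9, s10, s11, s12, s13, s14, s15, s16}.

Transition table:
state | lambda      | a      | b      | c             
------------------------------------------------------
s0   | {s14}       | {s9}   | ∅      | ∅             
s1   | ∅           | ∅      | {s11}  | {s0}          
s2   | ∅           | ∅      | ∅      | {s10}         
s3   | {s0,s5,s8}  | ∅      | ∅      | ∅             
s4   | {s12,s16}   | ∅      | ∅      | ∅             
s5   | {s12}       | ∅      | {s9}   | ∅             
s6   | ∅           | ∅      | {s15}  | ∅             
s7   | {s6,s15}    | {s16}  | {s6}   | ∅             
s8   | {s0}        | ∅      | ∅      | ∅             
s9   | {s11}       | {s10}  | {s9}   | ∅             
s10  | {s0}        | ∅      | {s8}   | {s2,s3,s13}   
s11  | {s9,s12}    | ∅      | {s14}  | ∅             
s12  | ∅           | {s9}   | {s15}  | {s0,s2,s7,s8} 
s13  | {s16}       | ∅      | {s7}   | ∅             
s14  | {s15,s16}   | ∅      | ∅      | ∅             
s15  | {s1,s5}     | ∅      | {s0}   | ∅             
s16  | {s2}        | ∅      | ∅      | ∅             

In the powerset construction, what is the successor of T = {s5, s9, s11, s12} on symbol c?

{s0, s1, s2, s5, s6, s7, s8, s12, s14, s15, s16}

s12 on c → {s0, s2, s7, s8}.
No c-transition from s5, s9, s11.
Union after reading c: {s0, s2, s7, s8}.
Now take the lambda-closure:
From s0 via lambda: add s14.
From s7 via lambda: add s6, s15.
From s14 via lambda: add s16.
From s15 via lambda: add s1, s5.
From s5 via lambda: add s12.
No new states can be added; the closed set is {s0, s1, s2, s5, s6, s7, s8, s12, s14, s15, s16}.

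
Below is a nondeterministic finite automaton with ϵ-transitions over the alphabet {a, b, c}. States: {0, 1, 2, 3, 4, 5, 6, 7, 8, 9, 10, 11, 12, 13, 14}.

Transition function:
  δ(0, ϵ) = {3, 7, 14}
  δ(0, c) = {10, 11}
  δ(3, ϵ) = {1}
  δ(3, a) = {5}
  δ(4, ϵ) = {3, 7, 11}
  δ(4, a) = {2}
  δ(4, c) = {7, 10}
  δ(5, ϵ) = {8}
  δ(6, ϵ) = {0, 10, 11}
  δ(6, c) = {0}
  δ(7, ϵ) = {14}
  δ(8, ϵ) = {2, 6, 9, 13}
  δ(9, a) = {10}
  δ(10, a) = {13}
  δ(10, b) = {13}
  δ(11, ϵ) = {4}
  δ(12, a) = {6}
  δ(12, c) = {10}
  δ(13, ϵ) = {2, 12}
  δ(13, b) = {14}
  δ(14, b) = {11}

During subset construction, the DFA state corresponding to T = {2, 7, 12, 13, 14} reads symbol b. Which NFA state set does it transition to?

{1, 3, 4, 7, 11, 14}

13 on b → {14}.
14 on b → {11}.
No b-transition from 2, 7, 12.
Union after reading b: {11, 14}.
Now take the ϵ-closure:
From 11 via ϵ: add 4.
From 4 via ϵ: add 3, 7.
From 3 via ϵ: add 1.
No new states can be added; the closed set is {1, 3, 4, 7, 11, 14}.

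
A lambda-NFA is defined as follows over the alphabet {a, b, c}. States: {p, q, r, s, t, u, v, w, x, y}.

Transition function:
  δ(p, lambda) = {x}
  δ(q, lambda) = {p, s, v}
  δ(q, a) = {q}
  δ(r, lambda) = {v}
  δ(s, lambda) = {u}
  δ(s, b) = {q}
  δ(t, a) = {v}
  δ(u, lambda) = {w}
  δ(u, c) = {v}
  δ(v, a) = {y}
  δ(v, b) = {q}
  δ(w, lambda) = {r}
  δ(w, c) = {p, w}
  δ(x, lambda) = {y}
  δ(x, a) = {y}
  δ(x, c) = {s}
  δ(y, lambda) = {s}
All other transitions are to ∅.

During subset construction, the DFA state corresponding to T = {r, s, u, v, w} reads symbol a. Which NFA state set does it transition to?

v on a → {y}.
No a-transition from r, s, u, w.
Union after reading a: {y}.
Now take the lambda-closure:
From y via lambda: add s.
From s via lambda: add u.
From u via lambda: add w.
From w via lambda: add r.
From r via lambda: add v.
No new states can be added; the closed set is {r, s, u, v, w, y}.

{r, s, u, v, w, y}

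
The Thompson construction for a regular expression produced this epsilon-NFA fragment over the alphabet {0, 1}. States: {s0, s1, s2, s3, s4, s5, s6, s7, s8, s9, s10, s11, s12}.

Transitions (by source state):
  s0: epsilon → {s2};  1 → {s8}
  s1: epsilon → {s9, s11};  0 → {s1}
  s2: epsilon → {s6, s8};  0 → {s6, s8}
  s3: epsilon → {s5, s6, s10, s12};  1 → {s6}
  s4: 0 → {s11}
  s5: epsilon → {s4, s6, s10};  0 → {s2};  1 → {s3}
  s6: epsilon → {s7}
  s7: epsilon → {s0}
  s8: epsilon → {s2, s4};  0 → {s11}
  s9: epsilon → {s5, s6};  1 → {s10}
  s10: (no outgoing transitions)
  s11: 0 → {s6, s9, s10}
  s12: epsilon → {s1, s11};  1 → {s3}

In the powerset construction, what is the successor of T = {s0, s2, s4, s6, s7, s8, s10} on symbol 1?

{s0, s2, s4, s6, s7, s8}

s0 on 1 → {s8}.
No 1-transition from s2, s4, s6, s7, s8, s10.
Union after reading 1: {s8}.
Now take the epsilon-closure:
From s8 via epsilon: add s2, s4.
From s2 via epsilon: add s6.
From s6 via epsilon: add s7.
From s7 via epsilon: add s0.
No new states can be added; the closed set is {s0, s2, s4, s6, s7, s8}.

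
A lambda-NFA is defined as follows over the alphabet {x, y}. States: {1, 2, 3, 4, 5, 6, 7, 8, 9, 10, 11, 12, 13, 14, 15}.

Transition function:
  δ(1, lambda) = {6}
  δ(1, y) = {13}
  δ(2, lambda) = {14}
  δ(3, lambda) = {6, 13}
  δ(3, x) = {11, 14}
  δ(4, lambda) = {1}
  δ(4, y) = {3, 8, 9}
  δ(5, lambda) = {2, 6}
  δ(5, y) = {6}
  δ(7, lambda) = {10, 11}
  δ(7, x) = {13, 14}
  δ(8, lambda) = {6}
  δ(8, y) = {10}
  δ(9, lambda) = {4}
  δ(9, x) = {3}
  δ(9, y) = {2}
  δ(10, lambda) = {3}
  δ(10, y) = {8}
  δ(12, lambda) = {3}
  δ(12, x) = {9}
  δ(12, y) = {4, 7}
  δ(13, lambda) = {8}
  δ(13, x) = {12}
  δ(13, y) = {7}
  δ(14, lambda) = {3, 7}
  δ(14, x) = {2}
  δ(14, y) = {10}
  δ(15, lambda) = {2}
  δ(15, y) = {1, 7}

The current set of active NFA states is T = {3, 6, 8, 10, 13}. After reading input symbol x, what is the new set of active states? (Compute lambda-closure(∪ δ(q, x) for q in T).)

{3, 6, 7, 8, 10, 11, 12, 13, 14}

3 on x → {11, 14}.
13 on x → {12}.
No x-transition from 6, 8, 10.
Union after reading x: {11, 12, 14}.
Now take the lambda-closure:
From 12 via lambda: add 3.
From 14 via lambda: add 7.
From 3 via lambda: add 6, 13.
From 7 via lambda: add 10.
From 13 via lambda: add 8.
No new states can be added; the closed set is {3, 6, 7, 8, 10, 11, 12, 13, 14}.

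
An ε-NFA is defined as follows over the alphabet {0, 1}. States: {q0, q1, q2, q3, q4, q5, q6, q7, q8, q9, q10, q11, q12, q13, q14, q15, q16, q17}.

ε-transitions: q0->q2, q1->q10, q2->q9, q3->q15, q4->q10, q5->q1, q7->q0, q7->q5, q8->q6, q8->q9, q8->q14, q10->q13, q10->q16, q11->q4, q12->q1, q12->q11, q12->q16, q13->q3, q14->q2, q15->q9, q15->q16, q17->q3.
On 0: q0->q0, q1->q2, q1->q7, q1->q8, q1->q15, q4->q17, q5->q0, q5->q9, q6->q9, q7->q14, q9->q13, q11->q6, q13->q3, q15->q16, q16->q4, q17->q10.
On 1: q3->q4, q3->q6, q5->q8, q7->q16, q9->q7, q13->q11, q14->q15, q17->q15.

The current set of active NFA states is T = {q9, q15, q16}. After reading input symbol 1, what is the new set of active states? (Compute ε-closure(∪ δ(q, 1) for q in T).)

{q0, q1, q2, q3, q5, q7, q9, q10, q13, q15, q16}

q9 on 1 → {q7}.
No 1-transition from q15, q16.
Union after reading 1: {q7}.
Now take the ε-closure:
From q7 via ε: add q0, q5.
From q0 via ε: add q2.
From q5 via ε: add q1.
From q1 via ε: add q10.
From q2 via ε: add q9.
From q10 via ε: add q13, q16.
From q13 via ε: add q3.
From q3 via ε: add q15.
No new states can be added; the closed set is {q0, q1, q2, q3, q5, q7, q9, q10, q13, q15, q16}.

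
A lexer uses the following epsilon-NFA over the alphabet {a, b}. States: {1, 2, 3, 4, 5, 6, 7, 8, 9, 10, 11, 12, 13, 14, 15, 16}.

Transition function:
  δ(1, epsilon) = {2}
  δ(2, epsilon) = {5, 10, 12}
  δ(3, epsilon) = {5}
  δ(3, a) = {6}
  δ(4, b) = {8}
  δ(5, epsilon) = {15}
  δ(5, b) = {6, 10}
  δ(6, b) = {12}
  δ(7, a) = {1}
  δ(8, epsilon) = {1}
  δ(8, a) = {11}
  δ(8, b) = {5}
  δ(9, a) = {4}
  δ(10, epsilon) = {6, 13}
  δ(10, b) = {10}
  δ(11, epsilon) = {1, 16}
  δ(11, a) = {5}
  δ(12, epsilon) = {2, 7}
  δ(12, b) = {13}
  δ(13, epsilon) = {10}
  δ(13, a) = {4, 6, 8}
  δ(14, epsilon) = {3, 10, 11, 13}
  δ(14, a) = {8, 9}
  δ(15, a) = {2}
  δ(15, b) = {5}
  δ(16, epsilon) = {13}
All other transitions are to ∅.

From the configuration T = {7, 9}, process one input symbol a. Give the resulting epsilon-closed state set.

7 on a → {1}.
9 on a → {4}.
Union after reading a: {1, 4}.
Now take the epsilon-closure:
From 1 via epsilon: add 2.
From 2 via epsilon: add 5, 10, 12.
From 5 via epsilon: add 15.
From 10 via epsilon: add 6, 13.
From 12 via epsilon: add 7.
No new states can be added; the closed set is {1, 2, 4, 5, 6, 7, 10, 12, 13, 15}.

{1, 2, 4, 5, 6, 7, 10, 12, 13, 15}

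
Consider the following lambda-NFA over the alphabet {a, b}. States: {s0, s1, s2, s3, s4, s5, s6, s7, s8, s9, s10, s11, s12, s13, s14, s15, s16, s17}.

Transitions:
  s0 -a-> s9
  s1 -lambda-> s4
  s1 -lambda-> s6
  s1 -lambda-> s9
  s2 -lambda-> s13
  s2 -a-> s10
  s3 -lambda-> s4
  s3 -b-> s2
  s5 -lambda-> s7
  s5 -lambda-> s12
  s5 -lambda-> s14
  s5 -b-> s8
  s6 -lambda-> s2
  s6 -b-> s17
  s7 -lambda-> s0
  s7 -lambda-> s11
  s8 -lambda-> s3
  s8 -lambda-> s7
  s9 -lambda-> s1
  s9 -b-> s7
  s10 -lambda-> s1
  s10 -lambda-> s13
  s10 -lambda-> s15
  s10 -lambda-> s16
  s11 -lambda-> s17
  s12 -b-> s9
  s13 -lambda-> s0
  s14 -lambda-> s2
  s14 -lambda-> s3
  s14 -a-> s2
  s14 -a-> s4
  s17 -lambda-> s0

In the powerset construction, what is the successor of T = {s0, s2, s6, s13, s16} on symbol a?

s0 on a → {s9}.
s2 on a → {s10}.
No a-transition from s6, s13, s16.
Union after reading a: {s9, s10}.
Now take the lambda-closure:
From s9 via lambda: add s1.
From s10 via lambda: add s13, s15, s16.
From s1 via lambda: add s4, s6.
From s13 via lambda: add s0.
From s6 via lambda: add s2.
No new states can be added; the closed set is {s0, s1, s2, s4, s6, s9, s10, s13, s15, s16}.

{s0, s1, s2, s4, s6, s9, s10, s13, s15, s16}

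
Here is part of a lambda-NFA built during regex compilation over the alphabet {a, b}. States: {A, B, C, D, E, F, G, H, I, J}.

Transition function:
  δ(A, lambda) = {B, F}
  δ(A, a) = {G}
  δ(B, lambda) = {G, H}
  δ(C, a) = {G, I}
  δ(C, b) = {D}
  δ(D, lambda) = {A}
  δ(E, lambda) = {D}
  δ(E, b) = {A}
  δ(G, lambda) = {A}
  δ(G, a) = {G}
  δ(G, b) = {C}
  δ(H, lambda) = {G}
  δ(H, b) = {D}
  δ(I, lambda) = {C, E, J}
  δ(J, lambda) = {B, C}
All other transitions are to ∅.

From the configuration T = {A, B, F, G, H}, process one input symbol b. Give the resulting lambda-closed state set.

{A, B, C, D, F, G, H}

G on b → {C}.
H on b → {D}.
No b-transition from A, B, F.
Union after reading b: {C, D}.
Now take the lambda-closure:
From D via lambda: add A.
From A via lambda: add B, F.
From B via lambda: add G, H.
No new states can be added; the closed set is {A, B, C, D, F, G, H}.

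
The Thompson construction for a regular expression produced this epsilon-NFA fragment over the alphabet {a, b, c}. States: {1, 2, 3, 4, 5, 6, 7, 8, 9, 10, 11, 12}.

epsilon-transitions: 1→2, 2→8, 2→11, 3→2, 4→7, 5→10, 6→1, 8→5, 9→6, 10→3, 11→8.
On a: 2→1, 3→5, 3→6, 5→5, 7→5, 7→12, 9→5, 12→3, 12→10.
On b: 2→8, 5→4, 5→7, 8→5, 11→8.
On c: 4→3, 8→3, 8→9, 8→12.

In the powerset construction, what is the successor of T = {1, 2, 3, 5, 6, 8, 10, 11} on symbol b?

2 on b → {8}.
5 on b → {4, 7}.
8 on b → {5}.
11 on b → {8}.
No b-transition from 1, 3, 6, 10.
Union after reading b: {4, 5, 7, 8}.
Now take the epsilon-closure:
From 5 via epsilon: add 10.
From 10 via epsilon: add 3.
From 3 via epsilon: add 2.
From 2 via epsilon: add 11.
No new states can be added; the closed set is {2, 3, 4, 5, 7, 8, 10, 11}.

{2, 3, 4, 5, 7, 8, 10, 11}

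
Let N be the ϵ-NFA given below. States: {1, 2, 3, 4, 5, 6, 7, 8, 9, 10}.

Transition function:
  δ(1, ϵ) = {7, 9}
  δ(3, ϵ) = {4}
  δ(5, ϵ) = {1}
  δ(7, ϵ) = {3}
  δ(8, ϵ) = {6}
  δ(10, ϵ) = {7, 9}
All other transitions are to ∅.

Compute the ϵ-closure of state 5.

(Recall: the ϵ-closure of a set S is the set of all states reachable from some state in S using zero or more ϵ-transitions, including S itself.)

{1, 3, 4, 5, 7, 9}

Start with {5}.
From 5 via ϵ: add 1.
From 1 via ϵ: add 7, 9.
From 7 via ϵ: add 3.
From 3 via ϵ: add 4.
No new states can be added; the closed set is {1, 3, 4, 5, 7, 9}.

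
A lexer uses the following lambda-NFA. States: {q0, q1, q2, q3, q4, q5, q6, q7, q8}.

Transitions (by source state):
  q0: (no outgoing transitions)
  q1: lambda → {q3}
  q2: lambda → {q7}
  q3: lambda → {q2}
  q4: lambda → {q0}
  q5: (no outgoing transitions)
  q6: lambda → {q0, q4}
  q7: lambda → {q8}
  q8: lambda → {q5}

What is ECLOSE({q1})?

Start with {q1}.
From q1 via lambda: add q3.
From q3 via lambda: add q2.
From q2 via lambda: add q7.
From q7 via lambda: add q8.
From q8 via lambda: add q5.
No new states can be added; the closed set is {q1, q2, q3, q5, q7, q8}.

{q1, q2, q3, q5, q7, q8}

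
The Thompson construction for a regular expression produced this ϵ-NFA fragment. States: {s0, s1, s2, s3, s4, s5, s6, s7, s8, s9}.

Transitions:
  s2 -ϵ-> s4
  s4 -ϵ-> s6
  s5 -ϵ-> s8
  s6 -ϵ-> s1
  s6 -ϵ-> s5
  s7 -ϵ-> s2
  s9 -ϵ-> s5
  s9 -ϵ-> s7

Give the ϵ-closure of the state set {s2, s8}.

Start with {s2, s8}.
From s2 via ϵ: add s4.
From s4 via ϵ: add s6.
From s6 via ϵ: add s1, s5.
No new states can be added; the closed set is {s1, s2, s4, s5, s6, s8}.

{s1, s2, s4, s5, s6, s8}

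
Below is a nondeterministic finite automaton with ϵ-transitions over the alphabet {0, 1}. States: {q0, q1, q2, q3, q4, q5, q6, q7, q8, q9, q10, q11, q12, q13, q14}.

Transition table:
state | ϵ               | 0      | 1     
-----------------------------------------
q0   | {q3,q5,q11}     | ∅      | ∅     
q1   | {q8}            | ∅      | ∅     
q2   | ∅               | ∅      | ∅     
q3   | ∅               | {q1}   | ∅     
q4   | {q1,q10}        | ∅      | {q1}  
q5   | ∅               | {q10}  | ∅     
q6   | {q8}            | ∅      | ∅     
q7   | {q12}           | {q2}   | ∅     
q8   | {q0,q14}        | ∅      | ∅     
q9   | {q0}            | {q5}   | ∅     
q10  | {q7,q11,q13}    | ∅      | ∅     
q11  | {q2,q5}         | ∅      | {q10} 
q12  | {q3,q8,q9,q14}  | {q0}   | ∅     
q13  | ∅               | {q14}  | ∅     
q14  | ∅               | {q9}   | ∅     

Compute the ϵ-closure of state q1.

Start with {q1}.
From q1 via ϵ: add q8.
From q8 via ϵ: add q0, q14.
From q0 via ϵ: add q3, q5, q11.
From q11 via ϵ: add q2.
No new states can be added; the closed set is {q0, q1, q2, q3, q5, q8, q11, q14}.

{q0, q1, q2, q3, q5, q8, q11, q14}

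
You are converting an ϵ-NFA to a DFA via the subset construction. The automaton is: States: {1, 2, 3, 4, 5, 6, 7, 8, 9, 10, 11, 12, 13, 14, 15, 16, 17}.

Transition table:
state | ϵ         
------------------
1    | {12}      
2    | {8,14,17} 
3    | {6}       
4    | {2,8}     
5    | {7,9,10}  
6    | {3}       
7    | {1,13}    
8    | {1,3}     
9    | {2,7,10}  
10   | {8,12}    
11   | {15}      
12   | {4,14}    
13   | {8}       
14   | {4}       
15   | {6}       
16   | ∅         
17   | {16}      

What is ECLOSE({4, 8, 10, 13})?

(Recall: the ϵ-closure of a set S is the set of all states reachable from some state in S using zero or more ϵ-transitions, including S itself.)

Start with {4, 8, 10, 13}.
From 4 via ϵ: add 2.
From 8 via ϵ: add 1, 3.
From 10 via ϵ: add 12.
From 2 via ϵ: add 14, 17.
From 3 via ϵ: add 6.
From 17 via ϵ: add 16.
No new states can be added; the closed set is {1, 2, 3, 4, 6, 8, 10, 12, 13, 14, 16, 17}.

{1, 2, 3, 4, 6, 8, 10, 12, 13, 14, 16, 17}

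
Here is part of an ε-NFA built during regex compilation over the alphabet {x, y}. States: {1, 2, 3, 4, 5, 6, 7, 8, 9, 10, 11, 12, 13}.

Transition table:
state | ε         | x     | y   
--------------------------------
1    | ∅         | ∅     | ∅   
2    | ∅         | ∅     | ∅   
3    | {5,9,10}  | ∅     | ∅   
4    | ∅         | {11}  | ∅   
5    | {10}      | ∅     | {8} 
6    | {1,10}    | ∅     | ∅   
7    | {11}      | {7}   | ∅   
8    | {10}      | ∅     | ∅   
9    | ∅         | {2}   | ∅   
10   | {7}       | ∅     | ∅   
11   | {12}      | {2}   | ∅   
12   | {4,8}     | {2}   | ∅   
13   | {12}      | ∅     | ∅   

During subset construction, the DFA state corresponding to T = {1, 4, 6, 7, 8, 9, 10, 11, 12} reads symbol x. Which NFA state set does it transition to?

4 on x → {11}.
7 on x → {7}.
9 on x → {2}.
11 on x → {2}.
12 on x → {2}.
No x-transition from 1, 6, 8, 10.
Union after reading x: {2, 7, 11}.
Now take the ε-closure:
From 11 via ε: add 12.
From 12 via ε: add 4, 8.
From 8 via ε: add 10.
No new states can be added; the closed set is {2, 4, 7, 8, 10, 11, 12}.

{2, 4, 7, 8, 10, 11, 12}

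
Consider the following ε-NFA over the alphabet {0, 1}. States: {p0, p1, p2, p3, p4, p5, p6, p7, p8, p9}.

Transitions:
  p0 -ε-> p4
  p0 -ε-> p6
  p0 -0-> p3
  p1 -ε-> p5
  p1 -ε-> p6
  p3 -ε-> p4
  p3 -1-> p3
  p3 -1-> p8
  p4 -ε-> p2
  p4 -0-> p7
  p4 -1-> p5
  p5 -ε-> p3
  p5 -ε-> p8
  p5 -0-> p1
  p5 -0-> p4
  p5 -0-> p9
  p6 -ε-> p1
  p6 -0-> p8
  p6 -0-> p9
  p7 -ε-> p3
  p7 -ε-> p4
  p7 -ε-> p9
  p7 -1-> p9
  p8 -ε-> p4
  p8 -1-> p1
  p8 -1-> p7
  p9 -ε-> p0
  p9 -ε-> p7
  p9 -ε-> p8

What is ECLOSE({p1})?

Start with {p1}.
From p1 via ε: add p5, p6.
From p5 via ε: add p3, p8.
From p3 via ε: add p4.
From p4 via ε: add p2.
No new states can be added; the closed set is {p1, p2, p3, p4, p5, p6, p8}.

{p1, p2, p3, p4, p5, p6, p8}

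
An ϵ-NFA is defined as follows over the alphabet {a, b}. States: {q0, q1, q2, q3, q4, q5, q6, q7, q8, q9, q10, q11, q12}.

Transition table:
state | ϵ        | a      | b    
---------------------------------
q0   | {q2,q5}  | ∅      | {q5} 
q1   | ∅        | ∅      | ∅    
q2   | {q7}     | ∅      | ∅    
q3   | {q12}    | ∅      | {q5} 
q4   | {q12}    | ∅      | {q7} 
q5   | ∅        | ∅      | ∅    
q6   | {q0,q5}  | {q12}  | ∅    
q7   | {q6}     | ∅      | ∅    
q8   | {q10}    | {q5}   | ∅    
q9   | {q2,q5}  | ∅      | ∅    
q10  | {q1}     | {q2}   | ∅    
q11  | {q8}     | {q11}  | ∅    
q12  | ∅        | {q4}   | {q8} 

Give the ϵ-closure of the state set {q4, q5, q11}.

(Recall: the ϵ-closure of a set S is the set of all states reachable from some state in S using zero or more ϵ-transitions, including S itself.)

{q1, q4, q5, q8, q10, q11, q12}

Start with {q4, q5, q11}.
From q4 via ϵ: add q12.
From q11 via ϵ: add q8.
From q8 via ϵ: add q10.
From q10 via ϵ: add q1.
No new states can be added; the closed set is {q1, q4, q5, q8, q10, q11, q12}.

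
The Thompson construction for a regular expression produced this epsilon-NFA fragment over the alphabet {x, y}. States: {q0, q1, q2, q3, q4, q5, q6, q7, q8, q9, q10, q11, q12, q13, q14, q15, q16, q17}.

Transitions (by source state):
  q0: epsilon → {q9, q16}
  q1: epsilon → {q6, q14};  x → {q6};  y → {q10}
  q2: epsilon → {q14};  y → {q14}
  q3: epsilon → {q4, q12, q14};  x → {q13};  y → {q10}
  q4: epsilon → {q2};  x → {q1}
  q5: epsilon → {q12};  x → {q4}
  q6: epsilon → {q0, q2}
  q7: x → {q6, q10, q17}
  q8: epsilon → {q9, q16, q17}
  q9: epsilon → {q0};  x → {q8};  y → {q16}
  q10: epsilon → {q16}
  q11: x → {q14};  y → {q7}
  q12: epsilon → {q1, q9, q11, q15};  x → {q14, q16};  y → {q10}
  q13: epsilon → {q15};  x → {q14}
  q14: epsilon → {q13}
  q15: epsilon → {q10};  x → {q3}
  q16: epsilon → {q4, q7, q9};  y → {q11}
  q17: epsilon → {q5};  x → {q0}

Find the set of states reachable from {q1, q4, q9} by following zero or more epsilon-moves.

{q0, q1, q2, q4, q6, q7, q9, q10, q13, q14, q15, q16}

Start with {q1, q4, q9}.
From q1 via epsilon: add q6, q14.
From q4 via epsilon: add q2.
From q9 via epsilon: add q0.
From q0 via epsilon: add q16.
From q14 via epsilon: add q13.
From q13 via epsilon: add q15.
From q16 via epsilon: add q7.
From q15 via epsilon: add q10.
No new states can be added; the closed set is {q0, q1, q2, q4, q6, q7, q9, q10, q13, q14, q15, q16}.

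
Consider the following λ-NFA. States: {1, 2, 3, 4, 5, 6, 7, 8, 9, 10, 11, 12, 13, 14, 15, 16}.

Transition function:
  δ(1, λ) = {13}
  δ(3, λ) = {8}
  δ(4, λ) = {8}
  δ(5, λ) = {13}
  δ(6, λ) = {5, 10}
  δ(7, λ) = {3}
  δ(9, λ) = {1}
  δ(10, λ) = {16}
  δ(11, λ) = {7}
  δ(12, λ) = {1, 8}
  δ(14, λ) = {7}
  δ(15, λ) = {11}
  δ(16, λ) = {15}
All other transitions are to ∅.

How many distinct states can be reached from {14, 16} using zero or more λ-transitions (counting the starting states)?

7

Start with {14, 16}.
From 14 via λ: add 7.
From 16 via λ: add 15.
From 7 via λ: add 3.
From 15 via λ: add 11.
From 3 via λ: add 8.
λ-closure = {3, 7, 8, 11, 14, 15, 16}, which has 7 states.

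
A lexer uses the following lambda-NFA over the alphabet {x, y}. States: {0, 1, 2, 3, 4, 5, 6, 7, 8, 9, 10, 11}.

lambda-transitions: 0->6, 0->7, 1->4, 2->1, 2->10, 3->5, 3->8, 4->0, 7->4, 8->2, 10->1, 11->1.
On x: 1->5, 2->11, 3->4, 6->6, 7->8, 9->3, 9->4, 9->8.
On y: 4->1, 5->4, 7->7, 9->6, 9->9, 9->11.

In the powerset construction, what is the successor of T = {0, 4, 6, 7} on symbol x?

{0, 1, 2, 4, 6, 7, 8, 10}

6 on x → {6}.
7 on x → {8}.
No x-transition from 0, 4.
Union after reading x: {6, 8}.
Now take the lambda-closure:
From 8 via lambda: add 2.
From 2 via lambda: add 1, 10.
From 1 via lambda: add 4.
From 4 via lambda: add 0.
From 0 via lambda: add 7.
No new states can be added; the closed set is {0, 1, 2, 4, 6, 7, 8, 10}.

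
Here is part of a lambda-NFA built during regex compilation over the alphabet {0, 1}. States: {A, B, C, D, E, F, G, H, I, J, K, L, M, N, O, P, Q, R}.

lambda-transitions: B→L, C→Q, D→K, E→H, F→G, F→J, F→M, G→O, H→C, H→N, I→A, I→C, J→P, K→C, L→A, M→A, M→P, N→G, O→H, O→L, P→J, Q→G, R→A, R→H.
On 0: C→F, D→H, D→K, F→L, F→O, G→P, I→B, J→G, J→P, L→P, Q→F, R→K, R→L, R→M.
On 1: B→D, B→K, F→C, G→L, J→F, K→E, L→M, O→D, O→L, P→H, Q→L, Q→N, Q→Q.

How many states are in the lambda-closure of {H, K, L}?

9

Start with {H, K, L}.
From H via lambda: add C, N.
From L via lambda: add A.
From C via lambda: add Q.
From N via lambda: add G.
From G via lambda: add O.
lambda-closure = {A, C, G, H, K, L, N, O, Q}, which has 9 states.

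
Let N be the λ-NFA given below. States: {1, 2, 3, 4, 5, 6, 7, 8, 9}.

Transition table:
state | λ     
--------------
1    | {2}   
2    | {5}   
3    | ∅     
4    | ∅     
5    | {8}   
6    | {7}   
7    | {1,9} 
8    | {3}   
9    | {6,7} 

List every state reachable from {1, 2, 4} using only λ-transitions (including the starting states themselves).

Start with {1, 2, 4}.
From 2 via λ: add 5.
From 5 via λ: add 8.
From 8 via λ: add 3.
No new states can be added; the closed set is {1, 2, 3, 4, 5, 8}.

{1, 2, 3, 4, 5, 8}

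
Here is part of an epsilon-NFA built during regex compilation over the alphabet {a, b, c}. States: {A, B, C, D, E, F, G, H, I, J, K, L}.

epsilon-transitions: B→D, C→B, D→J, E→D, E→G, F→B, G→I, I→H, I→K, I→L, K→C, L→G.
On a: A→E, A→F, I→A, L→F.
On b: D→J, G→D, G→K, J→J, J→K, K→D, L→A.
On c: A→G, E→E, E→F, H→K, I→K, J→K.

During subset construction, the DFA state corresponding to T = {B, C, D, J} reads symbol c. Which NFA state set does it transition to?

{B, C, D, J, K}

J on c → {K}.
No c-transition from B, C, D.
Union after reading c: {K}.
Now take the epsilon-closure:
From K via epsilon: add C.
From C via epsilon: add B.
From B via epsilon: add D.
From D via epsilon: add J.
No new states can be added; the closed set is {B, C, D, J, K}.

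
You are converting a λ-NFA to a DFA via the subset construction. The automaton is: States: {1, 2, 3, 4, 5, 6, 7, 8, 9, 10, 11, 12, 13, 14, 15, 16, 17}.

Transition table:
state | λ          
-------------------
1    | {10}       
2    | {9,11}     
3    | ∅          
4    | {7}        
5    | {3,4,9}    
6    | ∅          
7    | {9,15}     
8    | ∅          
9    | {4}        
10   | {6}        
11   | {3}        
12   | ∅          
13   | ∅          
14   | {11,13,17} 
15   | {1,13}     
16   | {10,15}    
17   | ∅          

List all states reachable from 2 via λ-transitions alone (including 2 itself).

Start with {2}.
From 2 via λ: add 9, 11.
From 9 via λ: add 4.
From 11 via λ: add 3.
From 4 via λ: add 7.
From 7 via λ: add 15.
From 15 via λ: add 1, 13.
From 1 via λ: add 10.
From 10 via λ: add 6.
No new states can be added; the closed set is {1, 2, 3, 4, 6, 7, 9, 10, 11, 13, 15}.

{1, 2, 3, 4, 6, 7, 9, 10, 11, 13, 15}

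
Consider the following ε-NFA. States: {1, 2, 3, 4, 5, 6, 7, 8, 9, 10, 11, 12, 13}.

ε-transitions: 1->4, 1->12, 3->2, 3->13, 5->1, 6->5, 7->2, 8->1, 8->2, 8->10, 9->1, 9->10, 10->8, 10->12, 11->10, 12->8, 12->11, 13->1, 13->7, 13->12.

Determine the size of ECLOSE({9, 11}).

8

Start with {9, 11}.
From 9 via ε: add 1, 10.
From 1 via ε: add 4, 12.
From 10 via ε: add 8.
From 8 via ε: add 2.
ε-closure = {1, 2, 4, 8, 9, 10, 11, 12}, which has 8 states.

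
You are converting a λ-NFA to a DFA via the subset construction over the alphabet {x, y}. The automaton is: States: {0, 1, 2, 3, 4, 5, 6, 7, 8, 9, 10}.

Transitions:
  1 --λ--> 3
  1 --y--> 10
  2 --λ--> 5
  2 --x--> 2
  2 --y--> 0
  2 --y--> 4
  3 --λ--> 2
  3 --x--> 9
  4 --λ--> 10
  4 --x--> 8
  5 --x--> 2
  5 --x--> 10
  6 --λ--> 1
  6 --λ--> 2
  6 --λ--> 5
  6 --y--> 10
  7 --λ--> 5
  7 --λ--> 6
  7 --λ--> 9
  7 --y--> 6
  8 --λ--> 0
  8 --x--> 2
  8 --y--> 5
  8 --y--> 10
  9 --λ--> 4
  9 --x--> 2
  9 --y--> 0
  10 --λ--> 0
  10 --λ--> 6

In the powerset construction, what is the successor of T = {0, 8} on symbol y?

8 on y → {5, 10}.
No y-transition from 0.
Union after reading y: {5, 10}.
Now take the λ-closure:
From 10 via λ: add 0, 6.
From 6 via λ: add 1, 2.
From 1 via λ: add 3.
No new states can be added; the closed set is {0, 1, 2, 3, 5, 6, 10}.

{0, 1, 2, 3, 5, 6, 10}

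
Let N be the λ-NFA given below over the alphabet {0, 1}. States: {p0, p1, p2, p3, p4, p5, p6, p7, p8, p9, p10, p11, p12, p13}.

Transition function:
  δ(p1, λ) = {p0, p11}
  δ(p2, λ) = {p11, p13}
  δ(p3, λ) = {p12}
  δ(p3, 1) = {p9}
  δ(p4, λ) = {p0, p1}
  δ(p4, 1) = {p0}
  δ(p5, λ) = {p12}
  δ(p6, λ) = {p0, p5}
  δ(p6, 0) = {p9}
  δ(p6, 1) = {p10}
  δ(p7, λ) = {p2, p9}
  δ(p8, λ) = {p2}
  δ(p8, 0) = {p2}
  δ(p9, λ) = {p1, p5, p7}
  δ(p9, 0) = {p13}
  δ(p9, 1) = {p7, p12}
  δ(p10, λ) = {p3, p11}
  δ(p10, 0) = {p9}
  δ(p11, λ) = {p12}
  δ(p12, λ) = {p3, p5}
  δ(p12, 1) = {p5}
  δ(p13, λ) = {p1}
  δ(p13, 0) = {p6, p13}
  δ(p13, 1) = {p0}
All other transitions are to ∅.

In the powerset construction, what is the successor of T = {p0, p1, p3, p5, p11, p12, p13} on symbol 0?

{p0, p1, p3, p5, p6, p11, p12, p13}

p13 on 0 → {p6, p13}.
No 0-transition from p0, p1, p3, p5, p11, p12.
Union after reading 0: {p6, p13}.
Now take the λ-closure:
From p6 via λ: add p0, p5.
From p13 via λ: add p1.
From p1 via λ: add p11.
From p5 via λ: add p12.
From p12 via λ: add p3.
No new states can be added; the closed set is {p0, p1, p3, p5, p6, p11, p12, p13}.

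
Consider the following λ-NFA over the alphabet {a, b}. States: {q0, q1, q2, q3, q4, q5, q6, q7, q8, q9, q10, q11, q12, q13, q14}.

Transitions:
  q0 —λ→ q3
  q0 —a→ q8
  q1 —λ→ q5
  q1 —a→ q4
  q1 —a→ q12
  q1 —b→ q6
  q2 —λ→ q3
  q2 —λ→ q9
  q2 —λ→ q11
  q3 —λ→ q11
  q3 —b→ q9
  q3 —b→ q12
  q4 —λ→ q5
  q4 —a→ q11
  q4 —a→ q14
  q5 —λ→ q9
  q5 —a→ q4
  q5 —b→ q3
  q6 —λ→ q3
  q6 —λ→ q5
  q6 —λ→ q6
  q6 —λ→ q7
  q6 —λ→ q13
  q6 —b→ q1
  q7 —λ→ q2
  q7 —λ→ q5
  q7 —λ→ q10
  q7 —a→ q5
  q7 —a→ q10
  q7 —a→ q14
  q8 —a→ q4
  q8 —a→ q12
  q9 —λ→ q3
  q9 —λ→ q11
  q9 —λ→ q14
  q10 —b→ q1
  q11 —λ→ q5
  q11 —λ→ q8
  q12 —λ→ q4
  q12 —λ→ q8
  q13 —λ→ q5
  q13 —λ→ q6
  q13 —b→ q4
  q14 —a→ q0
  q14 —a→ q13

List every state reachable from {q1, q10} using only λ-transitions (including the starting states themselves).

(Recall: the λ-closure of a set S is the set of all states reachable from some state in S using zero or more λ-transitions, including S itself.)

Start with {q1, q10}.
From q1 via λ: add q5.
From q5 via λ: add q9.
From q9 via λ: add q3, q11, q14.
From q11 via λ: add q8.
No new states can be added; the closed set is {q1, q3, q5, q8, q9, q10, q11, q14}.

{q1, q3, q5, q8, q9, q10, q11, q14}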